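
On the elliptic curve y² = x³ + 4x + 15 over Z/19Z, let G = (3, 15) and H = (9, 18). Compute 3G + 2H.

First 3G:
Repeated addition: build up to 3G.
2G: tangent at (3, 15): λ = (3·3² + 4)/(2·15) ≡ 12/11. 11⁻¹ ≡ 7 (mod 19), so λ ≡ 12·7 ≡ 8.
  x = λ² - 3 - 3 = 64 - 6 ≡ 1; y = λ·(3 - 1) - 15 ≡ 1. → (1, 1)
3G: (1, 1) + (3, 15). λ = (15 - 1)/(3 - 1) ≡ 14/2 mod 19. 2⁻¹ ≡ 10 (mod 19) since 2·10 = 20 ≡ 1, so λ ≡ 7.
  x = λ² - 1 - 3 = 49 - 4 ≡ 7; y = λ·(1 - 7) - 1 ≡ 14. → (7, 14)
3G = (7, 14).
Next 2H:
Repeated addition: build up to 2H.
2H: tangent at (9, 18): λ = (3·9² + 4)/(2·18) ≡ 0/17. 17⁻¹ ≡ 9 (mod 19), so λ ≡ 0·9 ≡ 0.
  x = λ² - 9 - 9 = 0 - 18 ≡ 1; y = λ·(9 - 1) - 18 ≡ 1. → (1, 1)
2H = (1, 1).
Finally 3G + 2H:
(7, 14) + (1, 1). λ = (1 - 14)/(1 - 7) ≡ 6/13 mod 19. 13⁻¹ ≡ 3 (mod 19), so λ ≡ 18.
  x = λ² - 7 - 1 = 324 - 8 ≡ 12; y = λ·(7 - 12) - 14 ≡ 10. → (12, 10)

(12, 10)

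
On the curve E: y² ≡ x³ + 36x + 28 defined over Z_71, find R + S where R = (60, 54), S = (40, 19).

(60, 54) + (40, 19). λ = (19 - 54)/(40 - 60) ≡ 36/51 mod 71. 51⁻¹ ≡ 39 (mod 71), so λ ≡ 55.
  x = λ² - 60 - 40 = 3025 - 100 ≡ 14; y = λ·(60 - 14) - 54 ≡ 62. → (14, 62)

(14, 62)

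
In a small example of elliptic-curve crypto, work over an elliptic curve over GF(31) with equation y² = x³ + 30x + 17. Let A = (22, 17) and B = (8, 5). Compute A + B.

(3, 17)

(22, 17) + (8, 5). λ = (5 - 17)/(8 - 22) ≡ 19/17 mod 31. 17⁻¹ ≡ 11 (mod 31), so λ ≡ 23.
  x = λ² - 22 - 8 = 529 - 30 ≡ 3; y = λ·(22 - 3) - 17 ≡ 17. → (3, 17)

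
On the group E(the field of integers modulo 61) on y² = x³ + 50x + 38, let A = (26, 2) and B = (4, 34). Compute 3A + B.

First 3A:
Repeated addition: build up to 3A.
2A: tangent at (26, 2): λ = (3·26² + 50)/(2·2) ≡ 4/4. 4⁻¹ ≡ 46 (mod 61), so λ ≡ 4·46 ≡ 1.
  x = λ² - 26 - 26 = 1 - 52 ≡ 10; y = λ·(26 - 10) - 2 ≡ 14. → (10, 14)
3A: (10, 14) + (26, 2). λ = (2 - 14)/(26 - 10) ≡ 49/16 mod 61. 16⁻¹ ≡ 42 (mod 61), so λ ≡ 45.
  x = λ² - 10 - 26 = 2025 - 36 ≡ 37; y = λ·(10 - 37) - 14 ≡ 52. → (37, 52)
3A = (37, 52).
Finally 3A + B:
(37, 52) + (4, 34). λ = (34 - 52)/(4 - 37) ≡ 43/28 mod 61. 28⁻¹ ≡ 24 (mod 61) since 28·24 = 672 ≡ 1, so λ ≡ 56.
  x = λ² - 37 - 4 = 3136 - 41 ≡ 45; y = λ·(37 - 45) - 52 ≡ 49. → (45, 49)

(45, 49)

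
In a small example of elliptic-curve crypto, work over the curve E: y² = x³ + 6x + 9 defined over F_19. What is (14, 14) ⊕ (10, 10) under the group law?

(15, 4)

(14, 14) + (10, 10). λ = (10 - 14)/(10 - 14) ≡ 15/15 mod 19. 15⁻¹ ≡ 14 (mod 19) since 15·14 = 210 ≡ 1, so λ ≡ 1.
  x = λ² - 14 - 10 = 1 - 24 ≡ 15; y = λ·(14 - 15) - 14 ≡ 4. → (15, 4)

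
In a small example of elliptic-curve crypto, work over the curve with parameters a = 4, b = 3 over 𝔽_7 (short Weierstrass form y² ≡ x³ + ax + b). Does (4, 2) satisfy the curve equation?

y² = 2² ≡ 4; x³ + 4x + 3 = 83 ≡ 6 (mod 7). 4 ≠ 6.

no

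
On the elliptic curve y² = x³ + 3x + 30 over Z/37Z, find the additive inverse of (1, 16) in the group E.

-(1, 16) = (1, -16 mod 37) = (1, 21).

(1, 21)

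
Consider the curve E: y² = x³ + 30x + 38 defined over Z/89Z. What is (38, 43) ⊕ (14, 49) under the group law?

(76, 11)

(38, 43) + (14, 49). λ = (49 - 43)/(14 - 38) ≡ 6/65 mod 89. 65⁻¹ ≡ 63 (mod 89), so λ ≡ 22.
  x = λ² - 38 - 14 = 484 - 52 ≡ 76; y = λ·(38 - 76) - 43 ≡ 11. → (76, 11)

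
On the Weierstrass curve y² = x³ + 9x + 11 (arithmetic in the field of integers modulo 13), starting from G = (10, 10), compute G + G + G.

Repeated addition: build up to 3G.
2G: tangent at (10, 10): λ = (3·10² + 9)/(2·10) ≡ 10/7. 7⁻¹ ≡ 2 (mod 13), so λ ≡ 10·2 ≡ 7.
  x = λ² - 10 - 10 = 49 - 20 ≡ 3; y = λ·(10 - 3) - 10 ≡ 0. → (3, 0)
3G: (3, 0) + (10, 10). λ = (10 - 0)/(10 - 3) ≡ 10/7 mod 13. 7⁻¹ ≡ 2 (mod 13) since 7·2 = 14 ≡ 1, so λ ≡ 7.
  x = λ² - 3 - 10 = 49 - 13 ≡ 10; y = λ·(3 - 10) - 0 ≡ 3. → (10, 3)

(10, 3)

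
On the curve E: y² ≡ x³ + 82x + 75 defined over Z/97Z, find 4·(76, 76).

(87, 96)

Write G = (76, 76).
Double-and-add on 4 = (100)₂. Start with G = (76, 76) for the leading 1-bit.
double: tangent at (76, 76): λ = (3·76² + 82)/(2·76) ≡ 47/55. 55⁻¹ ≡ 30 (mod 97) since 55·30 = 1650 ≡ 1, so λ ≡ 47·30 ≡ 52.
  x = λ² - 76 - 76 = 2704 - 152 ≡ 30; y = λ·(76 - 30) - 76 ≡ 85. → (30, 85)
double: tangent at (30, 85): λ = (3·30² + 82)/(2·85) ≡ 66/73. 73⁻¹ ≡ 4 (mod 97), so λ ≡ 66·4 ≡ 70.
  x = λ² - 30 - 30 = 4900 - 60 ≡ 87; y = λ·(30 - 87) - 85 ≡ 96. → (87, 96)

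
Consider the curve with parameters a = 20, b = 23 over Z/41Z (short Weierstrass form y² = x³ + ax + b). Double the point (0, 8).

(40, 24)

tangent at (0, 8): λ = (3·0² + 20)/(2·8) ≡ 20/16. 16⁻¹ ≡ 18 (mod 41), so λ ≡ 20·18 ≡ 32.
  x = λ² - 0 - 0 = 1024 - 0 ≡ 40; y = λ·(0 - 40) - 8 ≡ 24. → (40, 24)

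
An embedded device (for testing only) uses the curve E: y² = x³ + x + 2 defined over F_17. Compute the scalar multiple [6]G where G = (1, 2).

Repeated addition: build up to 6G.
2G: tangent at (1, 2): λ = (3·1² + 1)/(2·2) ≡ 4/4. 4⁻¹ ≡ 13 (mod 17), so λ ≡ 4·13 ≡ 1.
  x = λ² - 1 - 1 = 1 - 2 ≡ 16; y = λ·(1 - 16) - 2 ≡ 0. → (16, 0)
3G: (16, 0) + (1, 2). λ = (2 - 0)/(1 - 16) ≡ 2/2 mod 17. 2⁻¹ ≡ 9 (mod 17) since 2·9 = 18 ≡ 1, so λ ≡ 1.
  x = λ² - 16 - 1 = 1 - 17 ≡ 1; y = λ·(16 - 1) - 0 ≡ 15. → (1, 15)
4G: (1, 15) + (1, 2): same x and y₁ ≡ -y₂, so the sum is 𝒪.
5G: 𝒪 + (1, 2) = (1, 2) (identity).
6G: tangent at (1, 2): λ = (3·1² + 1)/(2·2) ≡ 4/4. 4⁻¹ ≡ 13 (mod 17) since 4·13 = 52 ≡ 1, so λ ≡ 4·13 ≡ 1.
  x = λ² - 1 - 1 = 1 - 2 ≡ 16; y = λ·(1 - 16) - 2 ≡ 0. → (16, 0)

(16, 0)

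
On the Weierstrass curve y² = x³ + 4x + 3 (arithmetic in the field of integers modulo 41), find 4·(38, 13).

Write Q = (38, 13).
Repeated addition: build up to 4Q.
2Q: tangent at (38, 13): λ = (3·38² + 4)/(2·13) ≡ 31/26. 26⁻¹ ≡ 30 (mod 41), so λ ≡ 31·30 ≡ 28.
  x = λ² - 38 - 38 = 784 - 76 ≡ 11; y = λ·(38 - 11) - 13 ≡ 5. → (11, 5)
3Q: (11, 5) + (38, 13). λ = (13 - 5)/(38 - 11) ≡ 8/27 mod 41. 27⁻¹ ≡ 38 (mod 41), so λ ≡ 17.
  x = λ² - 11 - 38 = 289 - 49 ≡ 35; y = λ·(11 - 35) - 5 ≡ 38. → (35, 38)
4Q: (35, 38) + (38, 13). λ = (13 - 38)/(38 - 35) ≡ 16/3 mod 41. 3⁻¹ ≡ 14 (mod 41), so λ ≡ 19.
  x = λ² - 35 - 38 = 361 - 73 ≡ 1; y = λ·(35 - 1) - 38 ≡ 34. → (1, 34)

(1, 34)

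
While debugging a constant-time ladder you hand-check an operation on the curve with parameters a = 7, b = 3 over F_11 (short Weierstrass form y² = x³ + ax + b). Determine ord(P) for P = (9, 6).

2P: tangent at (9, 6): λ = (3·9² + 7)/(2·6) ≡ 8/1. 1⁻¹ ≡ 1 (mod 11), so λ ≡ 8·1 ≡ 8.
  x = λ² - 9 - 9 = 64 - 18 ≡ 2; y = λ·(9 - 2) - 6 ≡ 6. → (2, 6)
3P: (2, 6) + (9, 6). λ = (6 - 6)/(9 - 2) ≡ 0/7 mod 11. 7⁻¹ ≡ 8 (mod 11) since 7·8 = 56 ≡ 1, so λ ≡ 0.
  x = λ² - 2 - 9 = 0 - 11 ≡ 0; y = λ·(2 - 0) - 6 ≡ 5. → (0, 5)
4P: (0, 5) + (9, 6). λ = (6 - 5)/(9 - 0) ≡ 1/9 mod 11. 9⁻¹ ≡ 5 (mod 11), so λ ≡ 5.
  x = λ² - 0 - 9 = 25 - 9 ≡ 5; y = λ·(0 - 5) - 5 ≡ 3. → (5, 3)
5P: (5, 3) + (9, 6). λ = (6 - 3)/(9 - 5) ≡ 3/4 mod 11. 4⁻¹ ≡ 3 (mod 11) since 4·3 = 12 ≡ 1, so λ ≡ 9.
  x = λ² - 5 - 9 = 81 - 14 ≡ 1; y = λ·(5 - 1) - 3 ≡ 0. → (1, 0)
6P: (1, 0) + (9, 6). λ = (6 - 0)/(9 - 1) ≡ 6/8 mod 11. 8⁻¹ ≡ 7 (mod 11), so λ ≡ 9.
  x = λ² - 1 - 9 = 81 - 10 ≡ 5; y = λ·(1 - 5) - 0 ≡ 8. → (5, 8)
7P: (5, 8) + (9, 6). λ = (6 - 8)/(9 - 5) ≡ 9/4 mod 11. 4⁻¹ ≡ 3 (mod 11) since 4·3 = 12 ≡ 1, so λ ≡ 5.
  x = λ² - 5 - 9 = 25 - 14 ≡ 0; y = λ·(5 - 0) - 8 ≡ 6. → (0, 6)
8P: (0, 6) + (9, 6). λ = (6 - 6)/(9 - 0) ≡ 0/9 mod 11. 9⁻¹ ≡ 5 (mod 11) since 9·5 = 45 ≡ 1, so λ ≡ 0.
  x = λ² - 0 - 9 = 0 - 9 ≡ 2; y = λ·(0 - 2) - 6 ≡ 5. → (2, 5)
9P: (2, 5) + (9, 6). λ = (6 - 5)/(9 - 2) ≡ 1/7 mod 11. 7⁻¹ ≡ 8 (mod 11) since 7·8 = 56 ≡ 1, so λ ≡ 8.
  x = λ² - 2 - 9 = 64 - 11 ≡ 9; y = λ·(2 - 9) - 5 ≡ 5. → (9, 5)
10P: (9, 5) + (9, 6): same x and y₁ ≡ -y₂, so the sum is the point at infinity.
10P = the point at infinity, so the order is 10.

10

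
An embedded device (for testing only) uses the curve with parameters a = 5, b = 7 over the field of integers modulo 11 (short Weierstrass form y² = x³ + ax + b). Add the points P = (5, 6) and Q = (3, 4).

(4, 6)

(5, 6) + (3, 4). λ = (4 - 6)/(3 - 5) ≡ 9/9 mod 11. 9⁻¹ ≡ 5 (mod 11), so λ ≡ 1.
  x = λ² - 5 - 3 = 1 - 8 ≡ 4; y = λ·(5 - 4) - 6 ≡ 6. → (4, 6)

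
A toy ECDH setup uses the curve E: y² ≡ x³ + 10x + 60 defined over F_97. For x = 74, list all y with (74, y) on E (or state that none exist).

46, 51

x³ + 10x + 60 = 406024 ≡ 79 (mod 97).
Square roots of 79 mod 97: 46 and 51 (since 46² = 2116 ≡ 79).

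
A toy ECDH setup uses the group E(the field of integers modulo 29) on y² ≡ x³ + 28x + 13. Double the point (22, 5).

(23, 21)

tangent at (22, 5): λ = (3·22² + 28)/(2·5) ≡ 1/10. 10⁻¹ ≡ 3 (mod 29), so λ ≡ 1·3 ≡ 3.
  x = λ² - 22 - 22 = 9 - 44 ≡ 23; y = λ·(22 - 23) - 5 ≡ 21. → (23, 21)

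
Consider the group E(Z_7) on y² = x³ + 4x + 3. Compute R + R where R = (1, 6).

(5, 1)

tangent at (1, 6): λ = (3·1² + 4)/(2·6) ≡ 0/5. 5⁻¹ ≡ 3 (mod 7) since 5·3 = 15 ≡ 1, so λ ≡ 0·3 ≡ 0.
  x = λ² - 1 - 1 = 0 - 2 ≡ 5; y = λ·(1 - 5) - 6 ≡ 1. → (5, 1)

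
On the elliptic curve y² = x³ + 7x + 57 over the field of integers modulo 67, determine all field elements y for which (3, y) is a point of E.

x³ + 7x + 57 = 105 ≡ 38 (mod 67).
38 is a non-residue mod 67; no y exists.

none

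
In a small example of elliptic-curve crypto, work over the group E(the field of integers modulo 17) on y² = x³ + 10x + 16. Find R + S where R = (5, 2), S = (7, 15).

(9, 6)

(5, 2) + (7, 15). λ = (15 - 2)/(7 - 5) ≡ 13/2 mod 17. 2⁻¹ ≡ 9 (mod 17), so λ ≡ 15.
  x = λ² - 5 - 7 = 225 - 12 ≡ 9; y = λ·(5 - 9) - 2 ≡ 6. → (9, 6)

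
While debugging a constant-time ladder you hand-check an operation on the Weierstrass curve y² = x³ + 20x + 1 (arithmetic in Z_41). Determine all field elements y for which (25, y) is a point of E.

x³ + 20x + 1 = 16126 ≡ 13 (mod 41).
13 is a non-residue mod 41; no y exists.

none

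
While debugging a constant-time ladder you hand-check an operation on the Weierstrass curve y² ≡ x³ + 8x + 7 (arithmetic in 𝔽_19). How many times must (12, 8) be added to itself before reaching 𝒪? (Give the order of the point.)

2P: tangent at (12, 8): λ = (3·12² + 8)/(2·8) ≡ 3/16. 16⁻¹ ≡ 6 (mod 19) since 16·6 = 96 ≡ 1, so λ ≡ 3·6 ≡ 18.
  x = λ² - 12 - 12 = 324 - 24 ≡ 15; y = λ·(12 - 15) - 8 ≡ 14. → (15, 14)
3P: (15, 14) + (12, 8). λ = (8 - 14)/(12 - 15) ≡ 13/16 mod 19. 16⁻¹ ≡ 6 (mod 19), so λ ≡ 2.
  x = λ² - 15 - 12 = 4 - 27 ≡ 15; y = λ·(15 - 15) - 14 ≡ 5. → (15, 5)
4P: (15, 5) + (12, 8). λ = (8 - 5)/(12 - 15) ≡ 3/16 mod 19. 16⁻¹ ≡ 6 (mod 19) since 16·6 = 96 ≡ 1, so λ ≡ 18.
  x = λ² - 15 - 12 = 324 - 27 ≡ 12; y = λ·(15 - 12) - 5 ≡ 11. → (12, 11)
5P: (12, 11) + (12, 8): same x and y₁ ≡ -y₂, so the sum is 𝒪.
5P = 𝒪, so the order is 5.

5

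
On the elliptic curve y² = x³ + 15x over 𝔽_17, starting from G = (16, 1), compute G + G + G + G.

(2, 15)

Double-and-add on 4 = (100)₂. Start with G = (16, 1) for the leading 1-bit.
double: tangent at (16, 1): λ = (3·16² + 15)/(2·1) ≡ 1/2. 2⁻¹ ≡ 9 (mod 17), so λ ≡ 1·9 ≡ 9.
  x = λ² - 16 - 16 = 81 - 32 ≡ 15; y = λ·(16 - 15) - 1 ≡ 8. → (15, 8)
double: tangent at (15, 8): λ = (3·15² + 15)/(2·8) ≡ 10/16. 16⁻¹ ≡ 16 (mod 17) since 16·16 = 256 ≡ 1, so λ ≡ 10·16 ≡ 7.
  x = λ² - 15 - 15 = 49 - 30 ≡ 2; y = λ·(15 - 2) - 8 ≡ 15. → (2, 15)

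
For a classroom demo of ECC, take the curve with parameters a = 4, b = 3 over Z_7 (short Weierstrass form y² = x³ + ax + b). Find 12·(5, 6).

Write Q = (5, 6).
Double-and-add on 12 = (1100)₂. Start with Q = (5, 6) for the leading 1-bit.
double: tangent at (5, 6): λ = (3·5² + 4)/(2·6) ≡ 2/5. 5⁻¹ ≡ 3 (mod 7) since 5·3 = 15 ≡ 1, so λ ≡ 2·3 ≡ 6.
  x = λ² - 5 - 5 = 36 - 10 ≡ 5; y = λ·(5 - 5) - 6 ≡ 1. → (5, 1)
add Q: (5, 1) + (5, 6): same x and y₁ ≡ -y₂, so the sum is the point at infinity.
double: the point at infinity + the point at infinity = the point at infinity (identity).
double: the point at infinity + the point at infinity = the point at infinity (identity).

O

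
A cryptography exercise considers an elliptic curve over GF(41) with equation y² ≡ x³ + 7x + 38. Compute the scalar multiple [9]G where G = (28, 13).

(38, 20)

Repeated addition: build up to 9G.
2G: tangent at (28, 13): λ = (3·28² + 7)/(2·13) ≡ 22/26. 26⁻¹ ≡ 30 (mod 41), so λ ≡ 22·30 ≡ 4.
  x = λ² - 28 - 28 = 16 - 56 ≡ 1; y = λ·(28 - 1) - 13 ≡ 13. → (1, 13)
3G: (1, 13) + (28, 13). λ = (13 - 13)/(28 - 1) ≡ 0/27 mod 41. 27⁻¹ ≡ 38 (mod 41) since 27·38 = 1026 ≡ 1, so λ ≡ 0.
  x = λ² - 1 - 28 = 0 - 29 ≡ 12; y = λ·(1 - 12) - 13 ≡ 28. → (12, 28)
4G: (12, 28) + (28, 13). λ = (13 - 28)/(28 - 12) ≡ 26/16 mod 41. 16⁻¹ ≡ 18 (mod 41), so λ ≡ 17.
  x = λ² - 12 - 28 = 289 - 40 ≡ 3; y = λ·(12 - 3) - 28 ≡ 2. → (3, 2)
5G: (3, 2) + (28, 13). λ = (13 - 2)/(28 - 3) ≡ 11/25 mod 41. 25⁻¹ ≡ 23 (mod 41) since 25·23 = 575 ≡ 1, so λ ≡ 7.
  x = λ² - 3 - 28 = 49 - 31 ≡ 18; y = λ·(3 - 18) - 2 ≡ 16. → (18, 16)
6G: (18, 16) + (28, 13). λ = (13 - 16)/(28 - 18) ≡ 38/10 mod 41. 10⁻¹ ≡ 37 (mod 41), so λ ≡ 12.
  x = λ² - 18 - 28 = 144 - 46 ≡ 16; y = λ·(18 - 16) - 16 ≡ 8. → (16, 8)
7G: (16, 8) + (28, 13). λ = (13 - 8)/(28 - 16) ≡ 5/12 mod 41. 12⁻¹ ≡ 24 (mod 41) since 12·24 = 288 ≡ 1, so λ ≡ 38.
  x = λ² - 16 - 28 = 1444 - 44 ≡ 6; y = λ·(16 - 6) - 8 ≡ 3. → (6, 3)
8G: (6, 3) + (28, 13). λ = (13 - 3)/(28 - 6) ≡ 10/22 mod 41. 22⁻¹ ≡ 28 (mod 41), so λ ≡ 34.
  x = λ² - 6 - 28 = 1156 - 34 ≡ 15; y = λ·(6 - 15) - 3 ≡ 19. → (15, 19)
9G: (15, 19) + (28, 13). λ = (13 - 19)/(28 - 15) ≡ 35/13 mod 41. 13⁻¹ ≡ 19 (mod 41) since 13·19 = 247 ≡ 1, so λ ≡ 9.
  x = λ² - 15 - 28 = 81 - 43 ≡ 38; y = λ·(15 - 38) - 19 ≡ 20. → (38, 20)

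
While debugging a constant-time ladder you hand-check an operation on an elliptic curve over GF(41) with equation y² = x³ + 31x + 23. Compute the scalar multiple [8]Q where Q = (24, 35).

(0, 8)

Double-and-add on 8 = (1000)₂. Start with Q = (24, 35) for the leading 1-bit.
double: tangent at (24, 35): λ = (3·24² + 31)/(2·35) ≡ 37/29. 29⁻¹ ≡ 17 (mod 41), so λ ≡ 37·17 ≡ 14.
  x = λ² - 24 - 24 = 196 - 48 ≡ 25; y = λ·(24 - 25) - 35 ≡ 33. → (25, 33)
double: tangent at (25, 33): λ = (3·25² + 31)/(2·33) ≡ 20/25. 25⁻¹ ≡ 23 (mod 41), so λ ≡ 20·23 ≡ 9.
  x = λ² - 25 - 25 = 81 - 50 ≡ 31; y = λ·(25 - 31) - 33 ≡ 36. → (31, 36)
double: tangent at (31, 36): λ = (3·31² + 31)/(2·36) ≡ 3/31. 31⁻¹ ≡ 4 (mod 41), so λ ≡ 3·4 ≡ 12.
  x = λ² - 31 - 31 = 144 - 62 ≡ 0; y = λ·(31 - 0) - 36 ≡ 8. → (0, 8)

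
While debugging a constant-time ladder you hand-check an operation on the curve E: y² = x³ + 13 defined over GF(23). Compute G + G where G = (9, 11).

(13, 18)

tangent at (9, 11): λ = (3·9² + 0)/(2·11) ≡ 13/22. 22⁻¹ ≡ 22 (mod 23), so λ ≡ 13·22 ≡ 10.
  x = λ² - 9 - 9 = 100 - 18 ≡ 13; y = λ·(9 - 13) - 11 ≡ 18. → (13, 18)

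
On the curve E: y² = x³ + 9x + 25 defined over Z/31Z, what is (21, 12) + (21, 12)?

(8, 12)

tangent at (21, 12): λ = (3·21² + 9)/(2·12) ≡ 30/24. 24⁻¹ ≡ 22 (mod 31), so λ ≡ 30·22 ≡ 9.
  x = λ² - 21 - 21 = 81 - 42 ≡ 8; y = λ·(21 - 8) - 12 ≡ 12. → (8, 12)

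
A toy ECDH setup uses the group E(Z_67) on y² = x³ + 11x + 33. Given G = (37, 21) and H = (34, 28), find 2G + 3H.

First 2G:
Repeated addition: build up to 2G.
2G: tangent at (37, 21): λ = (3·37² + 11)/(2·21) ≡ 31/42. 42⁻¹ ≡ 8 (mod 67), so λ ≡ 31·8 ≡ 47.
  x = λ² - 37 - 37 = 2209 - 74 ≡ 58; y = λ·(37 - 58) - 21 ≡ 64. → (58, 64)
2G = (58, 64).
Next 3H:
Repeated addition: build up to 3H.
2H: tangent at (34, 28): λ = (3·34² + 11)/(2·28) ≡ 62/56. 56⁻¹ ≡ 6 (mod 67), so λ ≡ 62·6 ≡ 37.
  x = λ² - 34 - 34 = 1369 - 68 ≡ 28; y = λ·(34 - 28) - 28 ≡ 60. → (28, 60)
3H: (28, 60) + (34, 28). λ = (28 - 60)/(34 - 28) ≡ 35/6 mod 67. 6⁻¹ ≡ 56 (mod 67), so λ ≡ 17.
  x = λ² - 28 - 34 = 289 - 62 ≡ 26; y = λ·(28 - 26) - 60 ≡ 41. → (26, 41)
3H = (26, 41).
Finally 2G + 3H:
(58, 64) + (26, 41). λ = (41 - 64)/(26 - 58) ≡ 44/35 mod 67. 35⁻¹ ≡ 23 (mod 67) since 35·23 = 805 ≡ 1, so λ ≡ 7.
  x = λ² - 58 - 26 = 49 - 84 ≡ 32; y = λ·(58 - 32) - 64 ≡ 51. → (32, 51)

(32, 51)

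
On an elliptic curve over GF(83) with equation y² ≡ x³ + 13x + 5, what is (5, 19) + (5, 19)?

(31, 30)

tangent at (5, 19): λ = (3·5² + 13)/(2·19) ≡ 5/38. 38⁻¹ ≡ 59 (mod 83), so λ ≡ 5·59 ≡ 46.
  x = λ² - 5 - 5 = 2116 - 10 ≡ 31; y = λ·(5 - 31) - 19 ≡ 30. → (31, 30)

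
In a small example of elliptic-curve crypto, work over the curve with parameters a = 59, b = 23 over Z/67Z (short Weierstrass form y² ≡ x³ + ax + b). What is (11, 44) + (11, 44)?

(2, 22)

tangent at (11, 44): λ = (3·11² + 59)/(2·44) ≡ 20/21. 21⁻¹ ≡ 16 (mod 67) since 21·16 = 336 ≡ 1, so λ ≡ 20·16 ≡ 52.
  x = λ² - 11 - 11 = 2704 - 22 ≡ 2; y = λ·(11 - 2) - 44 ≡ 22. → (2, 22)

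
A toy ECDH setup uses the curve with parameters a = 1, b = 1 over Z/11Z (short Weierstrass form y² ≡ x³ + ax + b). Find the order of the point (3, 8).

7

2P: tangent at (3, 8): λ = (3·3² + 1)/(2·8) ≡ 6/5. 5⁻¹ ≡ 9 (mod 11) since 5·9 = 45 ≡ 1, so λ ≡ 6·9 ≡ 10.
  x = λ² - 3 - 3 = 100 - 6 ≡ 6; y = λ·(3 - 6) - 8 ≡ 6. → (6, 6)
3P: (6, 6) + (3, 8). λ = (8 - 6)/(3 - 6) ≡ 2/8 mod 11. 8⁻¹ ≡ 7 (mod 11), so λ ≡ 3.
  x = λ² - 6 - 3 = 9 - 9 ≡ 0; y = λ·(6 - 0) - 6 ≡ 1. → (0, 1)
4P: (0, 1) + (3, 8). λ = (8 - 1)/(3 - 0) ≡ 7/3 mod 11. 3⁻¹ ≡ 4 (mod 11), so λ ≡ 6.
  x = λ² - 0 - 3 = 36 - 3 ≡ 0; y = λ·(0 - 0) - 1 ≡ 10. → (0, 10)
5P: (0, 10) + (3, 8). λ = (8 - 10)/(3 - 0) ≡ 9/3 mod 11. 3⁻¹ ≡ 4 (mod 11) since 3·4 = 12 ≡ 1, so λ ≡ 3.
  x = λ² - 0 - 3 = 9 - 3 ≡ 6; y = λ·(0 - 6) - 10 ≡ 5. → (6, 5)
6P: (6, 5) + (3, 8). λ = (8 - 5)/(3 - 6) ≡ 3/8 mod 11. 8⁻¹ ≡ 7 (mod 11) since 8·7 = 56 ≡ 1, so λ ≡ 10.
  x = λ² - 6 - 3 = 100 - 9 ≡ 3; y = λ·(6 - 3) - 5 ≡ 3. → (3, 3)
7P: (3, 3) + (3, 8): same x and y₁ ≡ -y₂, so the sum is O.
7P = O, so the order is 7.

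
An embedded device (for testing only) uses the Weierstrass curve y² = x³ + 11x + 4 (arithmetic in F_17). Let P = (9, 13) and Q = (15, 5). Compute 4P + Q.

(0, 2)

First 4P:
Double-and-add on 4 = (100)₂. Start with P = (9, 13) for the leading 1-bit.
double: tangent at (9, 13): λ = (3·9² + 11)/(2·13) ≡ 16/9. 9⁻¹ ≡ 2 (mod 17), so λ ≡ 16·2 ≡ 15.
  x = λ² - 9 - 9 = 225 - 18 ≡ 3; y = λ·(9 - 3) - 13 ≡ 9. → (3, 9)
double: tangent at (3, 9): λ = (3·3² + 11)/(2·9) ≡ 4/1. 1⁻¹ ≡ 1 (mod 17), so λ ≡ 4·1 ≡ 4.
  x = λ² - 3 - 3 = 16 - 6 ≡ 10; y = λ·(3 - 10) - 9 ≡ 14. → (10, 14)
4P = (10, 14).
Finally 4P + Q:
(10, 14) + (15, 5). λ = (5 - 14)/(15 - 10) ≡ 8/5 mod 17. 5⁻¹ ≡ 7 (mod 17), so λ ≡ 5.
  x = λ² - 10 - 15 = 25 - 25 ≡ 0; y = λ·(10 - 0) - 14 ≡ 2. → (0, 2)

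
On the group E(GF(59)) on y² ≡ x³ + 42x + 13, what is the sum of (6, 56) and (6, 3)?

The two points share x = 6 and their y-coordinates satisfy 56 + 3 ≡ 0 (mod 59), so they are inverses. Their sum is the point at infinity.

O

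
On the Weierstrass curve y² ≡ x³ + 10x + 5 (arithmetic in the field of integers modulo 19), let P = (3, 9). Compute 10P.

Repeated addition: build up to 10P.
2P: tangent at (3, 9): λ = (3·3² + 10)/(2·9) ≡ 18/18. 18⁻¹ ≡ 18 (mod 19), so λ ≡ 18·18 ≡ 1.
  x = λ² - 3 - 3 = 1 - 6 ≡ 14; y = λ·(3 - 14) - 9 ≡ 18. → (14, 18)
3P: (14, 18) + (3, 9). λ = (9 - 18)/(3 - 14) ≡ 10/8 mod 19. 8⁻¹ ≡ 12 (mod 19), so λ ≡ 6.
  x = λ² - 14 - 3 = 36 - 17 ≡ 0; y = λ·(14 - 0) - 18 ≡ 9. → (0, 9)
4P: (0, 9) + (3, 9). λ = (9 - 9)/(3 - 0) ≡ 0/3 mod 19. 3⁻¹ ≡ 13 (mod 19), so λ ≡ 0.
  x = λ² - 0 - 3 = 0 - 3 ≡ 16; y = λ·(0 - 16) - 9 ≡ 10. → (16, 10)
5P: (16, 10) + (3, 9). λ = (9 - 10)/(3 - 16) ≡ 18/6 mod 19. 6⁻¹ ≡ 16 (mod 19) since 6·16 = 96 ≡ 1, so λ ≡ 3.
  x = λ² - 16 - 3 = 9 - 19 ≡ 9; y = λ·(16 - 9) - 10 ≡ 11. → (9, 11)
6P: (9, 11) + (3, 9). λ = (9 - 11)/(3 - 9) ≡ 17/13 mod 19. 13⁻¹ ≡ 3 (mod 19), so λ ≡ 13.
  x = λ² - 9 - 3 = 169 - 12 ≡ 5; y = λ·(9 - 5) - 11 ≡ 3. → (5, 3)
7P: (5, 3) + (3, 9). λ = (9 - 3)/(3 - 5) ≡ 6/17 mod 19. 17⁻¹ ≡ 9 (mod 19), so λ ≡ 16.
  x = λ² - 5 - 3 = 256 - 8 ≡ 1; y = λ·(5 - 1) - 3 ≡ 4. → (1, 4)
8P: (1, 4) + (3, 9). λ = (9 - 4)/(3 - 1) ≡ 5/2 mod 19. 2⁻¹ ≡ 10 (mod 19) since 2·10 = 20 ≡ 1, so λ ≡ 12.
  x = λ² - 1 - 3 = 144 - 4 ≡ 7; y = λ·(1 - 7) - 4 ≡ 0. → (7, 0)
9P: (7, 0) + (3, 9). λ = (9 - 0)/(3 - 7) ≡ 9/15 mod 19. 15⁻¹ ≡ 14 (mod 19), so λ ≡ 12.
  x = λ² - 7 - 3 = 144 - 10 ≡ 1; y = λ·(7 - 1) - 0 ≡ 15. → (1, 15)
10P: (1, 15) + (3, 9). λ = (9 - 15)/(3 - 1) ≡ 13/2 mod 19. 2⁻¹ ≡ 10 (mod 19), so λ ≡ 16.
  x = λ² - 1 - 3 = 256 - 4 ≡ 5; y = λ·(1 - 5) - 15 ≡ 16. → (5, 16)

(5, 16)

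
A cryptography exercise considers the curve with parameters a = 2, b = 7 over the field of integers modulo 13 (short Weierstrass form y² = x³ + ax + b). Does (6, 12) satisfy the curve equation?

yes

y² = 12² ≡ 1; x³ + 2x + 7 = 235 ≡ 1 (mod 13). 1 = 1.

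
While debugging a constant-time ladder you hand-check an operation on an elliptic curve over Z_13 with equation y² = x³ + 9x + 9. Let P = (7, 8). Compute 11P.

(11, 3)

Repeated addition: build up to 11P.
2P: tangent at (7, 8): λ = (3·7² + 9)/(2·8) ≡ 0/3. 3⁻¹ ≡ 9 (mod 13) since 3·9 = 27 ≡ 1, so λ ≡ 0·9 ≡ 0.
  x = λ² - 7 - 7 = 0 - 14 ≡ 12; y = λ·(7 - 12) - 8 ≡ 5. → (12, 5)
3P: (12, 5) + (7, 8). λ = (8 - 5)/(7 - 12) ≡ 3/8 mod 13. 8⁻¹ ≡ 5 (mod 13), so λ ≡ 2.
  x = λ² - 12 - 7 = 4 - 19 ≡ 11; y = λ·(12 - 11) - 5 ≡ 10. → (11, 10)
4P: (11, 10) + (7, 8). λ = (8 - 10)/(7 - 11) ≡ 11/9 mod 13. 9⁻¹ ≡ 3 (mod 13), so λ ≡ 7.
  x = λ² - 11 - 7 = 49 - 18 ≡ 5; y = λ·(11 - 5) - 10 ≡ 6. → (5, 6)
5P: (5, 6) + (7, 8). λ = (8 - 6)/(7 - 5) ≡ 2/2 mod 13. 2⁻¹ ≡ 7 (mod 13), so λ ≡ 1.
  x = λ² - 5 - 7 = 1 - 12 ≡ 2; y = λ·(5 - 2) - 6 ≡ 10. → (2, 10)
6P: (2, 10) + (7, 8). λ = (8 - 10)/(7 - 2) ≡ 11/5 mod 13. 5⁻¹ ≡ 8 (mod 13), so λ ≡ 10.
  x = λ² - 2 - 7 = 100 - 9 ≡ 0; y = λ·(2 - 0) - 10 ≡ 10. → (0, 10)
7P: (0, 10) + (7, 8). λ = (8 - 10)/(7 - 0) ≡ 11/7 mod 13. 7⁻¹ ≡ 2 (mod 13) since 7·2 = 14 ≡ 1, so λ ≡ 9.
  x = λ² - 0 - 7 = 81 - 7 ≡ 9; y = λ·(0 - 9) - 10 ≡ 0. → (9, 0)
8P: (9, 0) + (7, 8). λ = (8 - 0)/(7 - 9) ≡ 8/11 mod 13. 11⁻¹ ≡ 6 (mod 13), so λ ≡ 9.
  x = λ² - 9 - 7 = 81 - 16 ≡ 0; y = λ·(9 - 0) - 0 ≡ 3. → (0, 3)
9P: (0, 3) + (7, 8). λ = (8 - 3)/(7 - 0) ≡ 5/7 mod 13. 7⁻¹ ≡ 2 (mod 13), so λ ≡ 10.
  x = λ² - 0 - 7 = 100 - 7 ≡ 2; y = λ·(0 - 2) - 3 ≡ 3. → (2, 3)
10P: (2, 3) + (7, 8). λ = (8 - 3)/(7 - 2) ≡ 5/5 mod 13. 5⁻¹ ≡ 8 (mod 13), so λ ≡ 1.
  x = λ² - 2 - 7 = 1 - 9 ≡ 5; y = λ·(2 - 5) - 3 ≡ 7. → (5, 7)
11P: (5, 7) + (7, 8). λ = (8 - 7)/(7 - 5) ≡ 1/2 mod 13. 2⁻¹ ≡ 7 (mod 13), so λ ≡ 7.
  x = λ² - 5 - 7 = 49 - 12 ≡ 11; y = λ·(5 - 11) - 7 ≡ 3. → (11, 3)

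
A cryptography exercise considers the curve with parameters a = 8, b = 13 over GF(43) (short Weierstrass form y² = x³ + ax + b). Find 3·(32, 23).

Write Q = (32, 23).
Repeated addition: build up to 3Q.
2Q: tangent at (32, 23): λ = (3·32² + 8)/(2·23) ≡ 27/3. 3⁻¹ ≡ 29 (mod 43) since 3·29 = 87 ≡ 1, so λ ≡ 27·29 ≡ 9.
  x = λ² - 32 - 32 = 81 - 64 ≡ 17; y = λ·(32 - 17) - 23 ≡ 26. → (17, 26)
3Q: (17, 26) + (32, 23). λ = (23 - 26)/(32 - 17) ≡ 40/15 mod 43. 15⁻¹ ≡ 23 (mod 43) since 15·23 = 345 ≡ 1, so λ ≡ 17.
  x = λ² - 17 - 32 = 289 - 49 ≡ 25; y = λ·(17 - 25) - 26 ≡ 10. → (25, 10)

(25, 10)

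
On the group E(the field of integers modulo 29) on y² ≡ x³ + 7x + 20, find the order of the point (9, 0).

2P: (9, 0) + (9, 0): same x and y₁ ≡ -y₂, so the sum is the point at infinity.
2P = the point at infinity, so the order is 2.

2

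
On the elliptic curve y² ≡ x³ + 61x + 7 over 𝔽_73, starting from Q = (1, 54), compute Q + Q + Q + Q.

Double-and-add on 4 = (100)₂. Start with Q = (1, 54) for the leading 1-bit.
double: tangent at (1, 54): λ = (3·1² + 61)/(2·54) ≡ 64/35. 35⁻¹ ≡ 48 (mod 73) since 35·48 = 1680 ≡ 1, so λ ≡ 64·48 ≡ 6.
  x = λ² - 1 - 1 = 36 - 2 ≡ 34; y = λ·(1 - 34) - 54 ≡ 40. → (34, 40)
double: tangent at (34, 40): λ = (3·34² + 61)/(2·40) ≡ 25/7. 7⁻¹ ≡ 21 (mod 73) since 7·21 = 147 ≡ 1, so λ ≡ 25·21 ≡ 14.
  x = λ² - 34 - 34 = 196 - 68 ≡ 55; y = λ·(34 - 55) - 40 ≡ 31. → (55, 31)

(55, 31)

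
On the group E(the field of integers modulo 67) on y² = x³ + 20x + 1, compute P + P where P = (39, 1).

tangent at (39, 1): λ = (3·39² + 20)/(2·1) ≡ 27/2. 2⁻¹ ≡ 34 (mod 67), so λ ≡ 27·34 ≡ 47.
  x = λ² - 39 - 39 = 2209 - 78 ≡ 54; y = λ·(39 - 54) - 1 ≡ 31. → (54, 31)

(54, 31)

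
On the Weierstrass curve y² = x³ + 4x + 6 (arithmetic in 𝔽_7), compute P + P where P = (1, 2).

tangent at (1, 2): λ = (3·1² + 4)/(2·2) ≡ 0/4. 4⁻¹ ≡ 2 (mod 7) since 4·2 = 8 ≡ 1, so λ ≡ 0·2 ≡ 0.
  x = λ² - 1 - 1 = 0 - 2 ≡ 5; y = λ·(1 - 5) - 2 ≡ 5. → (5, 5)

(5, 5)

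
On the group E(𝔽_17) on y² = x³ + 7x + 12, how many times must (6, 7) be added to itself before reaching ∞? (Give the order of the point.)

2P: tangent at (6, 7): λ = (3·6² + 7)/(2·7) ≡ 13/14. 14⁻¹ ≡ 11 (mod 17) since 14·11 = 154 ≡ 1, so λ ≡ 13·11 ≡ 7.
  x = λ² - 6 - 6 = 49 - 12 ≡ 3; y = λ·(6 - 3) - 7 ≡ 14. → (3, 14)
3P: (3, 14) + (6, 7). λ = (7 - 14)/(6 - 3) ≡ 10/3 mod 17. 3⁻¹ ≡ 6 (mod 17) since 3·6 = 18 ≡ 1, so λ ≡ 9.
  x = λ² - 3 - 6 = 81 - 9 ≡ 4; y = λ·(3 - 4) - 14 ≡ 11. → (4, 11)
4P: (4, 11) + (6, 7). λ = (7 - 11)/(6 - 4) ≡ 13/2 mod 17. 2⁻¹ ≡ 9 (mod 17) since 2·9 = 18 ≡ 1, so λ ≡ 15.
  x = λ² - 4 - 6 = 225 - 10 ≡ 11; y = λ·(4 - 11) - 11 ≡ 3. → (11, 3)
5P: (11, 3) + (6, 7). λ = (7 - 3)/(6 - 11) ≡ 4/12 mod 17. 12⁻¹ ≡ 10 (mod 17), so λ ≡ 6.
  x = λ² - 11 - 6 = 36 - 17 ≡ 2; y = λ·(11 - 2) - 3 ≡ 0. → (2, 0)
6P: (2, 0) + (6, 7). λ = (7 - 0)/(6 - 2) ≡ 7/4 mod 17. 4⁻¹ ≡ 13 (mod 17) since 4·13 = 52 ≡ 1, so λ ≡ 6.
  x = λ² - 2 - 6 = 36 - 8 ≡ 11; y = λ·(2 - 11) - 0 ≡ 14. → (11, 14)
7P: (11, 14) + (6, 7). λ = (7 - 14)/(6 - 11) ≡ 10/12 mod 17. 12⁻¹ ≡ 10 (mod 17) since 12·10 = 120 ≡ 1, so λ ≡ 15.
  x = λ² - 11 - 6 = 225 - 17 ≡ 4; y = λ·(11 - 4) - 14 ≡ 6. → (4, 6)
8P: (4, 6) + (6, 7). λ = (7 - 6)/(6 - 4) ≡ 1/2 mod 17. 2⁻¹ ≡ 9 (mod 17), so λ ≡ 9.
  x = λ² - 4 - 6 = 81 - 10 ≡ 3; y = λ·(4 - 3) - 6 ≡ 3. → (3, 3)
9P: (3, 3) + (6, 7). λ = (7 - 3)/(6 - 3) ≡ 4/3 mod 17. 3⁻¹ ≡ 6 (mod 17) since 3·6 = 18 ≡ 1, so λ ≡ 7.
  x = λ² - 3 - 6 = 49 - 9 ≡ 6; y = λ·(3 - 6) - 3 ≡ 10. → (6, 10)
10P: (6, 10) + (6, 7): same x and y₁ ≡ -y₂, so the sum is ∞.
10P = ∞, so the order is 10.

10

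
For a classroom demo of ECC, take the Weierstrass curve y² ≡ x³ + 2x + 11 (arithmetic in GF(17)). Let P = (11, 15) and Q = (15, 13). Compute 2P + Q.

(4, 10)

First 2P:
Repeated addition: build up to 2P.
2P: tangent at (11, 15): λ = (3·11² + 2)/(2·15) ≡ 8/13. 13⁻¹ ≡ 4 (mod 17) since 13·4 = 52 ≡ 1, so λ ≡ 8·4 ≡ 15.
  x = λ² - 11 - 11 = 225 - 22 ≡ 16; y = λ·(11 - 16) - 15 ≡ 12. → (16, 12)
2P = (16, 12).
Finally 2P + Q:
(16, 12) + (15, 13). λ = (13 - 12)/(15 - 16) ≡ 1/16 mod 17. 16⁻¹ ≡ 16 (mod 17) since 16·16 = 256 ≡ 1, so λ ≡ 16.
  x = λ² - 16 - 15 = 256 - 31 ≡ 4; y = λ·(16 - 4) - 12 ≡ 10. → (4, 10)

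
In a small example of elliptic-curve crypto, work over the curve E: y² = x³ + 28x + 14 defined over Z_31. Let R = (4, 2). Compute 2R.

(12, 1)

tangent at (4, 2): λ = (3·4² + 28)/(2·2) ≡ 14/4. 4⁻¹ ≡ 8 (mod 31), so λ ≡ 14·8 ≡ 19.
  x = λ² - 4 - 4 = 361 - 8 ≡ 12; y = λ·(4 - 12) - 2 ≡ 1. → (12, 1)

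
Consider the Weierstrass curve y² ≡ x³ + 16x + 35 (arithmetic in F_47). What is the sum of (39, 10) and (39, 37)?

The two points share x = 39 and their y-coordinates satisfy 10 + 37 ≡ 0 (mod 47), so they are inverses. Their sum is O.

O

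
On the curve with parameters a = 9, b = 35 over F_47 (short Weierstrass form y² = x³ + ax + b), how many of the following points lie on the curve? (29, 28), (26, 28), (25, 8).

1

(29, 28): 28² ≡ 32, rhs ≡ 10 → off.
(26, 28): 28² ≡ 32, rhs ≡ 32 → on.
(25, 8): 8² ≡ 17, rhs ≡ 46 → off.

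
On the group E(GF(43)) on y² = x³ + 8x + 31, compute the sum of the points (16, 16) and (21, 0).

(16, 16) + (21, 0). λ = (0 - 16)/(21 - 16) ≡ 27/5 mod 43. 5⁻¹ ≡ 26 (mod 43) since 5·26 = 130 ≡ 1, so λ ≡ 14.
  x = λ² - 16 - 21 = 196 - 37 ≡ 30; y = λ·(16 - 30) - 16 ≡ 3. → (30, 3)

(30, 3)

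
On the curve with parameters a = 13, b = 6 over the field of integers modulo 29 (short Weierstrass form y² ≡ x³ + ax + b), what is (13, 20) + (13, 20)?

tangent at (13, 20): λ = (3·13² + 13)/(2·20) ≡ 27/11. 11⁻¹ ≡ 8 (mod 29) since 11·8 = 88 ≡ 1, so λ ≡ 27·8 ≡ 13.
  x = λ² - 13 - 13 = 169 - 26 ≡ 27; y = λ·(13 - 27) - 20 ≡ 1. → (27, 1)

(27, 1)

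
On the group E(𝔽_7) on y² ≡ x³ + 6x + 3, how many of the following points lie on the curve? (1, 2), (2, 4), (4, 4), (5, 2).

(1, 2): 2² ≡ 4, rhs ≡ 3 → off.
(2, 4): 4² ≡ 2, rhs ≡ 2 → on.
(4, 4): 4² ≡ 2, rhs ≡ 0 → off.
(5, 2): 2² ≡ 4, rhs ≡ 4 → on.

2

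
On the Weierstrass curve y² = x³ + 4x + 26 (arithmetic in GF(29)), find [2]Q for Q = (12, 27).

tangent at (12, 27): λ = (3·12² + 4)/(2·27) ≡ 1/25. 25⁻¹ ≡ 7 (mod 29), so λ ≡ 1·7 ≡ 7.
  x = λ² - 12 - 12 = 49 - 24 ≡ 25; y = λ·(12 - 25) - 27 ≡ 27. → (25, 27)

(25, 27)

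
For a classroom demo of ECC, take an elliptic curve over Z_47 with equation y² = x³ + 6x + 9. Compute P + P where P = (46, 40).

tangent at (46, 40): λ = (3·46² + 6)/(2·40) ≡ 9/33. 33⁻¹ ≡ 10 (mod 47) since 33·10 = 330 ≡ 1, so λ ≡ 9·10 ≡ 43.
  x = λ² - 46 - 46 = 1849 - 92 ≡ 18; y = λ·(46 - 18) - 40 ≡ 36. → (18, 36)

(18, 36)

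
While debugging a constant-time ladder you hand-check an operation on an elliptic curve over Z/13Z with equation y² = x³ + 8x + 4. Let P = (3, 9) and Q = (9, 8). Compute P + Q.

(5, 0)

(3, 9) + (9, 8). λ = (8 - 9)/(9 - 3) ≡ 12/6 mod 13. 6⁻¹ ≡ 11 (mod 13), so λ ≡ 2.
  x = λ² - 3 - 9 = 4 - 12 ≡ 5; y = λ·(3 - 5) - 9 ≡ 0. → (5, 0)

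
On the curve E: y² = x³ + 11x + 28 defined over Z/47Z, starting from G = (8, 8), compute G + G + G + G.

(30, 45)

Double-and-add on 4 = (100)₂. Start with G = (8, 8) for the leading 1-bit.
double: tangent at (8, 8): λ = (3·8² + 11)/(2·8) ≡ 15/16. 16⁻¹ ≡ 3 (mod 47), so λ ≡ 15·3 ≡ 45.
  x = λ² - 8 - 8 = 2025 - 16 ≡ 35; y = λ·(8 - 35) - 8 ≡ 46. → (35, 46)
double: tangent at (35, 46): λ = (3·35² + 11)/(2·46) ≡ 20/45. 45⁻¹ ≡ 23 (mod 47) since 45·23 = 1035 ≡ 1, so λ ≡ 20·23 ≡ 37.
  x = λ² - 35 - 35 = 1369 - 70 ≡ 30; y = λ·(35 - 30) - 46 ≡ 45. → (30, 45)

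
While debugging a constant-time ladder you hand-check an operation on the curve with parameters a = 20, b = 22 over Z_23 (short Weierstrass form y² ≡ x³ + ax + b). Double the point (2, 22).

(22, 22)

tangent at (2, 22): λ = (3·2² + 20)/(2·22) ≡ 9/21. 21⁻¹ ≡ 11 (mod 23) since 21·11 = 231 ≡ 1, so λ ≡ 9·11 ≡ 7.
  x = λ² - 2 - 2 = 49 - 4 ≡ 22; y = λ·(2 - 22) - 22 ≡ 22. → (22, 22)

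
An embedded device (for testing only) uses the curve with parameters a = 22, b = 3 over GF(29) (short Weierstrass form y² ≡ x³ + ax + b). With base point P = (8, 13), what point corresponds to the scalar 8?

(15, 24)

Double-and-add on 8 = (1000)₂. Start with P = (8, 13) for the leading 1-bit.
double: tangent at (8, 13): λ = (3·8² + 22)/(2·13) ≡ 11/26. 26⁻¹ ≡ 19 (mod 29), so λ ≡ 11·19 ≡ 6.
  x = λ² - 8 - 8 = 36 - 16 ≡ 20; y = λ·(8 - 20) - 13 ≡ 2. → (20, 2)
double: tangent at (20, 2): λ = (3·20² + 22)/(2·2) ≡ 4/4. 4⁻¹ ≡ 22 (mod 29), so λ ≡ 4·22 ≡ 1.
  x = λ² - 20 - 20 = 1 - 40 ≡ 19; y = λ·(20 - 19) - 2 ≡ 28. → (19, 28)
double: tangent at (19, 28): λ = (3·19² + 22)/(2·28) ≡ 3/27. 27⁻¹ ≡ 14 (mod 29), so λ ≡ 3·14 ≡ 13.
  x = λ² - 19 - 19 = 169 - 38 ≡ 15; y = λ·(19 - 15) - 28 ≡ 24. → (15, 24)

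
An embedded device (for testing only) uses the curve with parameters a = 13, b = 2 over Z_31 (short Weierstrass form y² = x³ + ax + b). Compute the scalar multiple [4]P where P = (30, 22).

Repeated addition: build up to 4P.
2P: tangent at (30, 22): λ = (3·30² + 13)/(2·22) ≡ 16/13. 13⁻¹ ≡ 12 (mod 31), so λ ≡ 16·12 ≡ 6.
  x = λ² - 30 - 30 = 36 - 60 ≡ 7; y = λ·(30 - 7) - 22 ≡ 23. → (7, 23)
3P: (7, 23) + (30, 22). λ = (22 - 23)/(30 - 7) ≡ 30/23 mod 31. 23⁻¹ ≡ 27 (mod 31) since 23·27 = 621 ≡ 1, so λ ≡ 4.
  x = λ² - 7 - 30 = 16 - 37 ≡ 10; y = λ·(7 - 10) - 23 ≡ 27. → (10, 27)
4P: (10, 27) + (30, 22). λ = (22 - 27)/(30 - 10) ≡ 26/20 mod 31. 20⁻¹ ≡ 14 (mod 31), so λ ≡ 23.
  x = λ² - 10 - 30 = 529 - 40 ≡ 24; y = λ·(10 - 24) - 27 ≡ 23. → (24, 23)

(24, 23)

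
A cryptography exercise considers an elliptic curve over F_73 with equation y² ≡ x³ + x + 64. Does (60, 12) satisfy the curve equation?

y² = 12² ≡ 71; x³ + 1x + 64 = 216124 ≡ 44 (mod 73). 71 ≠ 44.

no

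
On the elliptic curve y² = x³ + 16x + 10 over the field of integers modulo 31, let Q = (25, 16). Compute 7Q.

(7, 0)

Repeated addition: build up to 7Q.
2Q: tangent at (25, 16): λ = (3·25² + 16)/(2·16) ≡ 0/1. 1⁻¹ ≡ 1 (mod 31), so λ ≡ 0·1 ≡ 0.
  x = λ² - 25 - 25 = 0 - 50 ≡ 12; y = λ·(25 - 12) - 16 ≡ 15. → (12, 15)
3Q: (12, 15) + (25, 16). λ = (16 - 15)/(25 - 12) ≡ 1/13 mod 31. 13⁻¹ ≡ 12 (mod 31) since 13·12 = 156 ≡ 1, so λ ≡ 12.
  x = λ² - 12 - 25 = 144 - 37 ≡ 14; y = λ·(12 - 14) - 15 ≡ 23. → (14, 23)
4Q: (14, 23) + (25, 16). λ = (16 - 23)/(25 - 14) ≡ 24/11 mod 31. 11⁻¹ ≡ 17 (mod 31), so λ ≡ 5.
  x = λ² - 14 - 25 = 25 - 39 ≡ 17; y = λ·(14 - 17) - 23 ≡ 24. → (17, 24)
5Q: (17, 24) + (25, 16). λ = (16 - 24)/(25 - 17) ≡ 23/8 mod 31. 8⁻¹ ≡ 4 (mod 31), so λ ≡ 30.
  x = λ² - 17 - 25 = 900 - 42 ≡ 21; y = λ·(17 - 21) - 24 ≡ 11. → (21, 11)
6Q: (21, 11) + (25, 16). λ = (16 - 11)/(25 - 21) ≡ 5/4 mod 31. 4⁻¹ ≡ 8 (mod 31), so λ ≡ 9.
  x = λ² - 21 - 25 = 81 - 46 ≡ 4; y = λ·(21 - 4) - 11 ≡ 18. → (4, 18)
7Q: (4, 18) + (25, 16). λ = (16 - 18)/(25 - 4) ≡ 29/21 mod 31. 21⁻¹ ≡ 3 (mod 31), so λ ≡ 25.
  x = λ² - 4 - 25 = 625 - 29 ≡ 7; y = λ·(4 - 7) - 18 ≡ 0. → (7, 0)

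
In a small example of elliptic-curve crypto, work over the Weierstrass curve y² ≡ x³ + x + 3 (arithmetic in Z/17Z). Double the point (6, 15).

(7, 8)

tangent at (6, 15): λ = (3·6² + 1)/(2·15) ≡ 7/13. 13⁻¹ ≡ 4 (mod 17), so λ ≡ 7·4 ≡ 11.
  x = λ² - 6 - 6 = 121 - 12 ≡ 7; y = λ·(6 - 7) - 15 ≡ 8. → (7, 8)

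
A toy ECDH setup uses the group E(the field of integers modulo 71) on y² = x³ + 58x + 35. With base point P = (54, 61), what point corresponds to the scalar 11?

Double-and-add on 11 = (1011)₂. Start with P = (54, 61) for the leading 1-bit.
double: tangent at (54, 61): λ = (3·54² + 58)/(2·61) ≡ 2/51. 51⁻¹ ≡ 39 (mod 71), so λ ≡ 2·39 ≡ 7.
  x = λ² - 54 - 54 = 49 - 108 ≡ 12; y = λ·(54 - 12) - 61 ≡ 20. → (12, 20)
double: tangent at (12, 20): λ = (3·12² + 58)/(2·20) ≡ 64/40. 40⁻¹ ≡ 16 (mod 71), so λ ≡ 64·16 ≡ 30.
  x = λ² - 12 - 12 = 900 - 24 ≡ 24; y = λ·(12 - 24) - 20 ≡ 46. → (24, 46)
add P: (24, 46) + (54, 61). λ = (61 - 46)/(54 - 24) ≡ 15/30 mod 71. 30⁻¹ ≡ 45 (mod 71), so λ ≡ 36.
  x = λ² - 24 - 54 = 1296 - 78 ≡ 11; y = λ·(24 - 11) - 46 ≡ 67. → (11, 67)
double: tangent at (11, 67): λ = (3·11² + 58)/(2·67) ≡ 66/63. 63⁻¹ ≡ 62 (mod 71) since 63·62 = 3906 ≡ 1, so λ ≡ 66·62 ≡ 45.
  x = λ² - 11 - 11 = 2025 - 22 ≡ 15; y = λ·(11 - 15) - 67 ≡ 37. → (15, 37)
add P: (15, 37) + (54, 61). λ = (61 - 37)/(54 - 15) ≡ 24/39 mod 71. 39⁻¹ ≡ 51 (mod 71) since 39·51 = 1989 ≡ 1, so λ ≡ 17.
  x = λ² - 15 - 54 = 289 - 69 ≡ 7; y = λ·(15 - 7) - 37 ≡ 28. → (7, 28)

(7, 28)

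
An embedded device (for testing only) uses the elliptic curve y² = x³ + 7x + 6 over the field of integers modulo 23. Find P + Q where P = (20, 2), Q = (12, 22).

(20, 2) + (12, 22). λ = (22 - 2)/(12 - 20) ≡ 20/15 mod 23. 15⁻¹ ≡ 20 (mod 23), so λ ≡ 9.
  x = λ² - 20 - 12 = 81 - 32 ≡ 3; y = λ·(20 - 3) - 2 ≡ 13. → (3, 13)

(3, 13)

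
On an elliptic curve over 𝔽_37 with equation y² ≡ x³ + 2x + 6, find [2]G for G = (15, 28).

(10, 8)

tangent at (15, 28): λ = (3·15² + 2)/(2·28) ≡ 11/19. 19⁻¹ ≡ 2 (mod 37), so λ ≡ 11·2 ≡ 22.
  x = λ² - 15 - 15 = 484 - 30 ≡ 10; y = λ·(15 - 10) - 28 ≡ 8. → (10, 8)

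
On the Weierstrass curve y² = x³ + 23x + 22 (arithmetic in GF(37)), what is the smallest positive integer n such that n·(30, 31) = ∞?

2P: tangent at (30, 31): λ = (3·30² + 23)/(2·31) ≡ 22/25. 25⁻¹ ≡ 3 (mod 37), so λ ≡ 22·3 ≡ 29.
  x = λ² - 30 - 30 = 841 - 60 ≡ 4; y = λ·(30 - 4) - 31 ≡ 20. → (4, 20)
3P: (4, 20) + (30, 31). λ = (31 - 20)/(30 - 4) ≡ 11/26 mod 37. 26⁻¹ ≡ 10 (mod 37), so λ ≡ 36.
  x = λ² - 4 - 30 = 1296 - 34 ≡ 4; y = λ·(4 - 4) - 20 ≡ 17. → (4, 17)
4P: (4, 17) + (30, 31). λ = (31 - 17)/(30 - 4) ≡ 14/26 mod 37. 26⁻¹ ≡ 10 (mod 37), so λ ≡ 29.
  x = λ² - 4 - 30 = 841 - 34 ≡ 30; y = λ·(4 - 30) - 17 ≡ 6. → (30, 6)
5P: (30, 6) + (30, 31): same x and y₁ ≡ -y₂, so the sum is ∞.
5P = ∞, so the order is 5.

5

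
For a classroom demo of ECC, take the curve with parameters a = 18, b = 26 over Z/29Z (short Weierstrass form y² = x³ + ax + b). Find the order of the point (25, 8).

7

2P: tangent at (25, 8): λ = (3·25² + 18)/(2·8) ≡ 8/16. 16⁻¹ ≡ 20 (mod 29), so λ ≡ 8·20 ≡ 15.
  x = λ² - 25 - 25 = 225 - 50 ≡ 1; y = λ·(25 - 1) - 8 ≡ 4. → (1, 4)
3P: (1, 4) + (25, 8). λ = (8 - 4)/(25 - 1) ≡ 4/24 mod 29. 24⁻¹ ≡ 23 (mod 29) since 24·23 = 552 ≡ 1, so λ ≡ 5.
  x = λ² - 1 - 25 = 25 - 26 ≡ 28; y = λ·(1 - 28) - 4 ≡ 6. → (28, 6)
4P: (28, 6) + (25, 8). λ = (8 - 6)/(25 - 28) ≡ 2/26 mod 29. 26⁻¹ ≡ 19 (mod 29), so λ ≡ 9.
  x = λ² - 28 - 25 = 81 - 53 ≡ 28; y = λ·(28 - 28) - 6 ≡ 23. → (28, 23)
5P: (28, 23) + (25, 8). λ = (8 - 23)/(25 - 28) ≡ 14/26 mod 29. 26⁻¹ ≡ 19 (mod 29), so λ ≡ 5.
  x = λ² - 28 - 25 = 25 - 53 ≡ 1; y = λ·(28 - 1) - 23 ≡ 25. → (1, 25)
6P: (1, 25) + (25, 8). λ = (8 - 25)/(25 - 1) ≡ 12/24 mod 29. 24⁻¹ ≡ 23 (mod 29) since 24·23 = 552 ≡ 1, so λ ≡ 15.
  x = λ² - 1 - 25 = 225 - 26 ≡ 25; y = λ·(1 - 25) - 25 ≡ 21. → (25, 21)
7P: (25, 21) + (25, 8): same x and y₁ ≡ -y₂, so the sum is the point at infinity.
7P = the point at infinity, so the order is 7.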